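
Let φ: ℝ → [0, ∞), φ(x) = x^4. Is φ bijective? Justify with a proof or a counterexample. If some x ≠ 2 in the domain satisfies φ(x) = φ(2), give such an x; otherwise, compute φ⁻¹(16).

φ(2) = 16 = (−2)^4 = φ(−2) (since 4 is even), with 2 ≠ −2. So φ is not injective, hence not bijective.
For the follow-up, such an x exists: taking x = −2 ∈ ℝ gives φ(−2) = 16 = φ(2) with −2 ≠ 2.

-2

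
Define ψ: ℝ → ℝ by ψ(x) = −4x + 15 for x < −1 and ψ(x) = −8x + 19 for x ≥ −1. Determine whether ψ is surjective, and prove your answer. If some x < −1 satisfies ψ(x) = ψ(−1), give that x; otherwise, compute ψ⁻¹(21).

Both pieces are strictly decreasing (slopes −4 and −8), so each is injective on its own interval.
The left piece maps (−∞, −1) onto (19, ∞); the right piece maps [−1, ∞) onto (−∞, 27].
The union (19, ∞) ∪ (−∞, 27] covers ℝ, so ψ is surjective.
For the follow-up: the images overlap, so an x < −1 with ψ(x) = ψ(−1) exists. ψ(−1) = 27; solving −4x + 15 = 27 for x < −1 gives x = (27 − 15)/(−4) = −3.

-3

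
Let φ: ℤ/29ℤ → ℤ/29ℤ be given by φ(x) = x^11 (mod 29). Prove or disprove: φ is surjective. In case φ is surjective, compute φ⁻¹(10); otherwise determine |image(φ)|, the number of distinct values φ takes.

Since 29 is prime, the nonzero elements of ℤ/29ℤ form a cyclic group of order 28.
As gcd(11, 28) = 1, raising to the 11th power is a bijection on this group: if x_1^11 ≡ x_2^11 then (x_1x_2^{−1})^11 = 1, and the only element of order dividing gcd(11, 28) = 1 is 1, so x_1 = x_2.
With φ(0) = 0 this makes φ injective on all of ℤ/29ℤ, hence bijective (finite equal-size domain and codomain). In particular φ is surjective.
Since φ is surjective, we find the preimage of 10. The inverse of x ↦ x^11 on (ℤ/29ℤ)^× is x ↦ x^23, because 11·23 = 253 = 9·28 + 1 ≡ 1 (mod 28) and x^{28} = 1 for x ≠ 0 (Fermat). So φ⁻¹(10) = 10^23 mod 29.
Repeated squaring mod 29: 10^1 ≡ 10, 10^2 ≡ 10² = 100 ≡ 13, 10^4 ≡ 13² = 169 ≡ 24, 10^8 ≡ 24² = 576 ≡ 25, 10^16 ≡ 25² = 625 ≡ 16. Since 23 = 16 + 4 + 2 + 1, 10^23 ≡ 16·24·13·10: 16·24 = 384 ≡ 7, then 7·13 = 91 ≡ 4, then 4·10 = 40 ≡ 11. So 10^23 ≡ 11 (mod 29).
Hence φ⁻¹(10) = 11.

11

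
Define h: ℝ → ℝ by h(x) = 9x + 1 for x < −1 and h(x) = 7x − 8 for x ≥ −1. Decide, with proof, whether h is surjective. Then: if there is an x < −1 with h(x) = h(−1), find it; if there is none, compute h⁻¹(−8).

-16/9

Both pieces are strictly increasing (slopes 9 and 7), so each is injective on its own interval.
The left piece maps (−∞, −1) onto (−∞, −8); the right piece maps [−1, ∞) onto [−15, ∞).
The union (−∞, −8) ∪ [−15, ∞) covers ℝ, so h is surjective.
For the follow-up: the images overlap, so an x < −1 with h(x) = h(−1) exists. h(−1) = −15; solving 9x + 1 = −15 for x < −1 gives x = (−15 − 1)/9 = −16/9.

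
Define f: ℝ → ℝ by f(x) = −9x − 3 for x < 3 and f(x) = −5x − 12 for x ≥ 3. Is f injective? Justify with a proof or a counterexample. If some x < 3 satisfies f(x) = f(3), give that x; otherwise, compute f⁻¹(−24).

8/3

Both pieces are strictly decreasing (slopes −9 and −5), so each is injective on its own interval.
The left piece maps (−∞, 3) onto (−30, ∞); the right piece maps [3, ∞) onto (−∞, −27].
These images overlap. In particular f(3) = −27 (right piece), and solving −9x − 3 = −27 on the left piece gives x = 8/3 < 3.
So f(8/3) = f(3) with 8/3 ≠ 3, and f is not injective. This x = 8/3 is the requested value below 3.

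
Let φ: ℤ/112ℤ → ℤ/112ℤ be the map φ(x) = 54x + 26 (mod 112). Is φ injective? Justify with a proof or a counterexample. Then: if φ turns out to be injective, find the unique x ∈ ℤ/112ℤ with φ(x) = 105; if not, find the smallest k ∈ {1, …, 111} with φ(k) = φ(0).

56

We have gcd(54, 112) = 2 > 1. Taking x_1 = 0 and x_2 = 56: φ(0) = 26 and φ(56) = 54·56 + 26 = 3050 ≡ 26 (mod 112).
So φ(0) = φ(56) while 0 ≠ 56, therefore φ is not injective.
Since φ is not injective, we find the least positive k with φ(k) = φ(0): this means 54k ≡ 0 (mod 112), i.e. 112 ∣ 54k. Since gcd(54, 112) = 2, dividing through by 2 this holds exactly when 56 ∣ 27k, and as gcd(27, 56) = 1, exactly when 56 ∣ k.
The smallest positive such k is 56.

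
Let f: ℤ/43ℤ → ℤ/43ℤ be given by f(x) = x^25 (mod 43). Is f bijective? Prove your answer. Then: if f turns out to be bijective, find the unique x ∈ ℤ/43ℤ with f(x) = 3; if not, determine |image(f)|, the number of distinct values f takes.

Since 43 is prime, the nonzero elements of ℤ/43ℤ form a cyclic group of order 42.
As gcd(25, 42) = 1, raising to the 25th power is a bijection on this group: if x_1^25 ≡ x_2^25 then (x_1x_2^{−1})^25 = 1, and the only element of order dividing gcd(25, 42) = 1 is 1, so x_1 = x_2.
With f(0) = 0 this makes f injective on all of ℤ/43ℤ, hence bijective (finite equal-size domain and codomain). In particular f is bijective.
Since f is bijective, we find the preimage of 3. The inverse of x ↦ x^25 on (ℤ/43ℤ)^× is x ↦ x^37, because 25·37 = 925 = 22·42 + 1 ≡ 1 (mod 42) and x^{42} = 1 for x ≠ 0 (Fermat). So f⁻¹(3) = 3^37 mod 43.
Repeated squaring mod 43: 3^1 ≡ 3, 3^2 ≡ 3² = 9, 3^4 ≡ 9² = 81 ≡ 38, 3^8 ≡ 38² = 1444 ≡ 25, 3^16 ≡ 25² = 625 ≡ 23, 3^32 ≡ 23² = 529 ≡ 13. Since 37 = 32 + 4 + 1, 3^37 ≡ 13·38·3: 13·38 = 494 ≡ 21, then 21·3 = 63 ≡ 20. So 3^37 ≡ 20 (mod 43).
Hence f⁻¹(3) = 20.

20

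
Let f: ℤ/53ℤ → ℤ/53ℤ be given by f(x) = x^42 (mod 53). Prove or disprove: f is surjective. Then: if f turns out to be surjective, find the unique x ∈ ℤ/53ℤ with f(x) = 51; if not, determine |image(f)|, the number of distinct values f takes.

f(26): Repeated squaring mod 53: 26^1 ≡ 26, 26^2 ≡ 26² = 676 ≡ 40, 26^4 ≡ 40² = 1600 ≡ 10, 26^8 ≡ 10² = 100 ≡ 47, 26^16 ≡ 47² = 2209 ≡ 36, 26^32 ≡ 36² = 1296 ≡ 24. Since 42 = 32 + 8 + 2, 26^42 ≡ 24·47·40: 24·47 = 1128 ≡ 15, then 15·40 = 600 ≡ 17. So 26^42 ≡ 17 (mod 53).
f(27): Repeated squaring mod 53: 27^1 ≡ 27, 27^2 ≡ 27² = 729 ≡ 40, 27^4 ≡ 40² = 1600 ≡ 10, 27^8 ≡ 10² = 100 ≡ 47, 27^16 ≡ 47² = 2209 ≡ 36, 27^32 ≡ 36² = 1296 ≡ 24. Since 42 = 32 + 8 + 2, 27^42 ≡ 24·47·40: 24·47 = 1128 ≡ 15, then 15·40 = 600 ≡ 17. So 27^42 ≡ 17 (mod 53).
So f(26) = f(27) = 17 while 26 ≠ 27, thus f is not injective.
A non-injective map from the 53-element set ℤ/53ℤ to itself takes at most 52 distinct values, so it cannot be surjective. So f is not surjective.
Since f is not surjective, we determine |image(f)|. Computing x^42 mod 53 for each x (by repeated squaring, reducing mod 53 at every step), the values f(0), f(1), …, f(52) are: 0, 1, 25, 38, 42, 40, 49, 28, 43, 13, 46, 47, 6, 24, 11, 36, 15, 16, 7, 29, 37, 4, 9, 52, 44, 10, 17, 17, 10, 44, 52, 9, 4, 37, 29, 7, 16, 15, 36, 11, 24, 6, 47, 46, 13, 43, 28, 49, 40, 42, 38, 25, 1.
The distinct values are {0, 1, 4, 6, 7, 9, 10, 11, 13, 15, 16, 17, 24, 25, 28, 29, 36, 37, 38, 40, 42, 43, 44, 46, 47, 49, 52}; there are 27 of them.

27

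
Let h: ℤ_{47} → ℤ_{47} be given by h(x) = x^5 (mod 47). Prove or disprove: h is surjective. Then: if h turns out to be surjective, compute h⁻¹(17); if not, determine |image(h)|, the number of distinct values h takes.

Since 47 is prime, the nonzero elements of ℤ_{47} form a cyclic group of order 46.
As gcd(5, 46) = 1, raising to the 5th power is a bijection on this group: if u^5 ≡ v^5 then (uv^{−1})^5 = 1, and the only element of order dividing gcd(5, 46) = 1 is 1, so u = v.
With h(0) = 0 this makes h injective on all of ℤ_{47}, hence bijective (finite equal-size domain and codomain). In particular h is surjective.
Since h is surjective, we find the preimage of 17. The inverse of x ↦ x^5 on (ℤ_{47})^× is x ↦ x^37, because 5·37 = 185 = 4·46 + 1 ≡ 1 (mod 46) and x^{46} = 1 for x ≠ 0 (Fermat). So h⁻¹(17) = 17^37 mod 47.
Repeated squaring mod 47: 17^1 ≡ 17, 17^2 ≡ 17² = 289 ≡ 7, 17^4 ≡ 7² = 49 ≡ 2, 17^8 ≡ 2² = 4, 17^16 ≡ 4² = 16, 17^32 ≡ 16² = 256 ≡ 21. Since 37 = 32 + 4 + 1, 17^37 ≡ 21·2·17: 21·2 = 42, then 42·17 = 714 ≡ 9. So 17^37 ≡ 9 (mod 47).
Hence h⁻¹(17) = 9.

9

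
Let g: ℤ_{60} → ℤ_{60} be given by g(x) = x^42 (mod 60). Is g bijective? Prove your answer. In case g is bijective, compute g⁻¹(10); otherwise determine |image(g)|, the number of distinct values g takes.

g(2): Repeated squaring mod 60: 2^1 ≡ 2, 2^2 ≡ 2² = 4, 2^4 ≡ 4² = 16, 2^8 ≡ 16² = 256 ≡ 16, 2^16 ≡ 16² = 256 ≡ 16, 2^32 ≡ 16² = 256 ≡ 16. Since 42 = 32 + 8 + 2, 2^42 ≡ 16·16·4: 16·16 = 256 ≡ 16, then 16·4 = 64 ≡ 4. So 2^42 ≡ 4 (mod 60).
g(8): Repeated squaring mod 60: 8^1 ≡ 8, 8^2 ≡ 8² = 64 ≡ 4, 8^4 ≡ 4² = 16, 8^8 ≡ 16² = 256 ≡ 16, 8^16 ≡ 16² = 256 ≡ 16, 8^32 ≡ 16² = 256 ≡ 16. Since 42 = 32 + 8 + 2, 8^42 ≡ 16·16·4: 16·16 = 256 ≡ 16, then 16·4 = 64 ≡ 4. So 8^42 ≡ 4 (mod 60).
So g(2) = g(8) = 4 while 2 ≠ 8, thus g is not injective, hence not bijective.
Since g is not bijective, we determine |image(g)|. Computing x^42 mod 60 for each x (by repeated squaring, reducing mod 60 at every step), the values g(0), g(1), …, g(59) are: 0, 1, 4, 9, 16, 25, 36, 49, 4, 21, 40, 1, 24, 49, 16, 45, 16, 49, 24, 1, 40, 21, 4, 49, 36, 25, 16, 9, 4, 1, 0, 1, 4, 9, 16, 25, 36, 49, 4, 21, 40, 1, 24, 49, 16, 45, 16, 49, 24, 1, 40, 21, 4, 49, 36, 25, 16, 9, 4, 1.
The distinct values are {0, 1, 4, 9, 16, 21, 24, 25, 36, 40, 45, 49}; there are 12 of them.

12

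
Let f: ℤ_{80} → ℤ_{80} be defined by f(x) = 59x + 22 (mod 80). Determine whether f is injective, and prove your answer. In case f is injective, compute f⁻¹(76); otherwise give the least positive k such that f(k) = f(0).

66

Suppose f(a) = f(b) in ℤ_{80}. Then 59a + 22 ≡ 59b + 22 (mod 80), therefore 59(a − b) ≡ 0 (mod 80).
Since gcd(59, 80) = 1, 59 is invertible modulo 80, thus a − b ≡ 0 (mod 80), i.e. a = b.
Thus f is injective.
We now compute 59⁻¹ mod 80 explicitly. Euclid's algorithm: 80 = 1·59 + 21, 59 = 2·21 + 17, 21 = 1·17 + 4, 17 = 4·4 + 1; back-substituting gives 1 = 19·59 − 14·80, so 59⁻¹ ≡ 19 (mod 80).
Since f is injective, we find f⁻¹(76): we need 59x ≡ 76 − 22 ≡ 54 (mod 80). Using 59⁻¹ = 19: x ≡ 19·54 = 1026 = 12·80 + 66, so x = 66.
Check: f(66) = 59·66 + 22 = 3916 = 48·80 + 76 ≡ 76 (mod 80).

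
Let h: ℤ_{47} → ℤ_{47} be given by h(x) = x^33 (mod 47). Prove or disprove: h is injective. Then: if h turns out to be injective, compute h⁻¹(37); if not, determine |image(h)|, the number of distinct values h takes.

Since 47 is prime, the nonzero elements of ℤ_{47} form a cyclic group of order 46.
As gcd(33, 46) = 1, raising to the 33rd power is a bijection on this group: if s^33 ≡ t^33 then (st^{−1})^33 = 1, and the only element of order dividing gcd(33, 46) = 1 is 1, so s = t.
With h(0) = 0 this makes h injective on all of ℤ_{47}, hence bijective (finite equal-size domain and codomain). In particular h is injective.
Since h is injective, we find the preimage of 37. The inverse of x ↦ x^33 on (ℤ_{47})^× is x ↦ x^7, because 33·7 = 231 = 5·46 + 1 ≡ 1 (mod 46) and x^{46} = 1 for x ≠ 0 (Fermat). So h⁻¹(37) = 37^7 mod 47.
Repeated squaring mod 47: 37^1 ≡ 37, 37^2 ≡ 37² = 1369 ≡ 6, 37^4 ≡ 6² = 36. Since 7 = 4 + 2 + 1, 37^7 ≡ 36·6·37: 36·6 = 216 ≡ 28, then 28·37 = 1036 ≡ 2. So 37^7 ≡ 2 (mod 47).
Hence h⁻¹(37) = 2.

2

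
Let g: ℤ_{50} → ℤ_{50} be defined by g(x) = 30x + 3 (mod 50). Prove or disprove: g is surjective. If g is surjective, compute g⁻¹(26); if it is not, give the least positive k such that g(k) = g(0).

Since gcd(30, 50) = 10, we have 30x ≡ 0 (mod 10) for all x, so g(x) ≡ 3 (mod 10).
But 0 ≢ 3 (mod 10), so 0 ∈ ℤ_{50} has no preimage. Thus g is not surjective.
Since g is not surjective, we find the least positive k with g(k) = g(0): this means 30k ≡ 0 (mod 50), i.e. 50 ∣ 30k. Since gcd(30, 50) = 10, dividing through by 10 this holds exactly when 5 ∣ 3k, and as gcd(3, 5) = 1, exactly when 5 ∣ k.
The smallest positive such k is 5.

5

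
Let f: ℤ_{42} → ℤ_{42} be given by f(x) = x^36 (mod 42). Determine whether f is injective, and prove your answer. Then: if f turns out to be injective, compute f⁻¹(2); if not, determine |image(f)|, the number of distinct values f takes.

8

f(2): Repeated squaring mod 42: 2^1 ≡ 2, 2^2 ≡ 2² = 4, 2^4 ≡ 4² = 16, 2^8 ≡ 16² = 256 ≡ 4, 2^16 ≡ 4² = 16, 2^32 ≡ 16² = 256 ≡ 4. Since 36 = 32 + 4, 2^36 ≡ 4·16: 4·16 = 64 ≡ 22. So 2^36 ≡ 22 (mod 42).
f(4): Repeated squaring mod 42: 4^1 ≡ 4, 4^2 ≡ 4² = 16, 4^4 ≡ 16² = 256 ≡ 4, 4^8 ≡ 4² = 16, 4^16 ≡ 16² = 256 ≡ 4, 4^32 ≡ 4² = 16. Since 36 = 32 + 4, 4^36 ≡ 16·4: 16·4 = 64 ≡ 22. So 4^36 ≡ 22 (mod 42).
So f(2) = f(4) = 22 while 2 ≠ 4, therefore f is not injective.
Since f is not injective, we determine |image(f)|. Computing x^36 mod 42 for each x (by repeated squaring, reducing mod 42 at every step), the values f(0), f(1), …, f(41) are: 0, 1, 22, 15, 22, 1, 36, 7, 22, 15, 22, 1, 36, 1, 28, 15, 22, 1, 36, 1, 22, 21, 22, 1, 36, 1, 22, 15, 28, 1, 36, 1, 22, 15, 22, 7, 36, 1, 22, 15, 22, 1.
The distinct values are {0, 1, 7, 15, 21, 22, 28, 36}; there are 8 of them.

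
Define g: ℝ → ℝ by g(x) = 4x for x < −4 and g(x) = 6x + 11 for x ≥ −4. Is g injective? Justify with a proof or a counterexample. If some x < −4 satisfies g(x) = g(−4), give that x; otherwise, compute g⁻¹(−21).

Both pieces are strictly increasing (slopes 4 and 6), so each is injective on its own interval.
The left piece maps (−∞, −4) onto (−∞, −16); the right piece maps [−4, ∞) onto [−13, ∞).
These images are disjoint, so no value is attained by both pieces. Hence g is injective.
Because the two images are disjoint, no x < −4 has g(x) = g(−4), so we compute g⁻¹(−21): −21 lies in (−∞, −16), so solve 4x = −21: x = (−21 − 0)/4 = −21/4.

-21/4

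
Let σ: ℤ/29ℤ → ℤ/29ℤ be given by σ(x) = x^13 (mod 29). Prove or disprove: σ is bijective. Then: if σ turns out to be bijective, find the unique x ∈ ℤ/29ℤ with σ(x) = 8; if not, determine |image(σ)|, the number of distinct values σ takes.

18

Since 29 is prime, the nonzero elements of ℤ/29ℤ form a cyclic group of order 28.
As gcd(13, 28) = 1, raising to the 13th power is a bijection on this group: if x_1^13 ≡ x_2^13 then (x_1x_2^{−1})^13 = 1, and the only element of order dividing gcd(13, 28) = 1 is 1, so x_1 = x_2.
With σ(0) = 0 this makes σ injective on all of ℤ/29ℤ, hence bijective (finite equal-size domain and codomain). In particular σ is bijective.
Since σ is bijective, we find the preimage of 8. The inverse of x ↦ x^13 on (ℤ/29ℤ)^× is x ↦ x^13, because 13·13 = 169 = 6·28 + 1 ≡ 1 (mod 28) and x^{28} = 1 for x ≠ 0 (Fermat). So σ⁻¹(8) = 8^13 mod 29.
Repeated squaring mod 29: 8^1 ≡ 8, 8^2 ≡ 8² = 64 ≡ 6, 8^4 ≡ 6² = 36 ≡ 7, 8^8 ≡ 7² = 49 ≡ 20. Since 13 = 8 + 4 + 1, 8^13 ≡ 20·7·8: 20·7 = 140 ≡ 24, then 24·8 = 192 ≡ 18. So 8^13 ≡ 18 (mod 29).
Hence σ⁻¹(8) = 18.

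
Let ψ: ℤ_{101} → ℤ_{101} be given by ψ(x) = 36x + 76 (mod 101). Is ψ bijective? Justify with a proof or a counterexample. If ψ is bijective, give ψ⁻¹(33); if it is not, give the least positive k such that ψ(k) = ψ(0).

If ψ(s) = ψ(t), then 36s ≡ 36t (mod 101). Because gcd(36, 101) = 1, we may cancel 36 to get s ≡ t (mod 101).
We now compute 36⁻¹ mod 101 explicitly. Euclid's algorithm: 101 = 2·36 + 29, 36 = 1·29 + 7, 29 = 4·7 + 1; back-substituting gives 1 = 87·36 − 31·101, so 36⁻¹ ≡ 87 (mod 101).
Then y ↦ 87(y − 76) is a two-sided inverse to ψ, so every y ∈ ℤ_{101} has a preimage.
Hence ψ is bijective.
Since ψ is bijective, we find ψ⁻¹(33): we need 36x ≡ 33 − 76 ≡ 58 (mod 101). Using 36⁻¹ = 87: x ≡ 87·58 = 5046 = 49·101 + 97, so x = 97.
Check: ψ(97) = 36·97 + 76 = 3568 = 35·101 + 33 ≡ 33 (mod 101).

97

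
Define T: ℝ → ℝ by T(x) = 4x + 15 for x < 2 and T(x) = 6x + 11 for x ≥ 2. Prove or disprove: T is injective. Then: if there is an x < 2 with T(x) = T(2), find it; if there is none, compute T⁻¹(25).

Both pieces are strictly increasing (slopes 4 and 6), so each is injective on its own interval.
The left piece maps (−∞, 2) onto (−∞, 23); the right piece maps [2, ∞) onto [23, ∞).
These images are disjoint, so no value is attained by both pieces. Hence T is injective.
Because the two images are disjoint, no x < 2 has T(x) = T(2), so we compute T⁻¹(25): 25 lies in [23, ∞), so solve 6x + 11 = 25: x = (25 − 11)/6 = 7/3.

7/3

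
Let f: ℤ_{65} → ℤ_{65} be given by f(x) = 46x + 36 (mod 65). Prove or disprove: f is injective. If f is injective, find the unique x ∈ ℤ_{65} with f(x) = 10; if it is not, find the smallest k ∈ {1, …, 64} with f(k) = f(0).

39

Recall: f is injective when f(u) = f(v) forces u = v.
If f(u) = f(v), then 46u ≡ 46v (mod 65). Because gcd(46, 65) = 1, we may cancel 46 to get u ≡ v (mod 65).
So f is injective.
We now compute 46⁻¹ mod 65 explicitly. Euclid's algorithm: 65 = 1·46 + 19, 46 = 2·19 + 8, 19 = 2·8 + 3, 8 = 2·3 + 2, 3 = 1·2 + 1; back-substituting gives 1 = 41·46 − 29·65, so 46⁻¹ ≡ 41 (mod 65).
Since f is injective, we compute f⁻¹(10): solve 46x + 36 ≡ 10 (mod 65), i.e. 46x ≡ 39 (mod 65).
Multiplying by 46⁻¹ = 41 gives x ≡ 41·39 = 1599 = 24·65 + 39 ≡ 39 (mod 65).
Check: f(39) = 46·39 + 36 = 1830 = 28·65 + 10 ≡ 10 (mod 65).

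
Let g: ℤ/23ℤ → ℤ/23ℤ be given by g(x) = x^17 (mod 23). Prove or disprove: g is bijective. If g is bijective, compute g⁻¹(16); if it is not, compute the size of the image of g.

3

Since 23 is prime, the nonzero elements of ℤ/23ℤ form a cyclic group of order 22.
As gcd(17, 22) = 1, raising to the 17th power is a bijection on this group: if s^17 ≡ t^17 then (st^{−1})^17 = 1, and the only element of order dividing gcd(17, 22) = 1 is 1, so s = t.
With g(0) = 0 this makes g injective on all of ℤ/23ℤ, hence bijective (finite equal-size domain and codomain). In particular g is bijective.
Since g is bijective, we find the preimage of 16. The inverse of x ↦ x^17 on (ℤ/23ℤ)^× is x ↦ x^13, because 17·13 = 221 = 10·22 + 1 ≡ 1 (mod 22) and x^{22} = 1 for x ≠ 0 (Fermat). So g⁻¹(16) = 16^13 mod 23.
Repeated squaring mod 23: 16^1 ≡ 16, 16^2 ≡ 16² = 256 ≡ 3, 16^4 ≡ 3² = 9, 16^8 ≡ 9² = 81 ≡ 12. Since 13 = 8 + 4 + 1, 16^13 ≡ 12·9·16: 12·9 = 108 ≡ 16, then 16·16 = 256 ≡ 3. So 16^13 ≡ 3 (mod 23).
Hence g⁻¹(16) = 3.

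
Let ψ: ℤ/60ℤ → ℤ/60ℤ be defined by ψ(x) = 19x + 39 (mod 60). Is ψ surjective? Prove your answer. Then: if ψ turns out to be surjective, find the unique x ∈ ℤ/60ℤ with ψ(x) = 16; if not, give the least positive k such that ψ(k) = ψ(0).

Since gcd(19, 60) = 1, 19 is invertible modulo 60. Euclid's algorithm: 60 = 3·19 + 3, 19 = 6·3 + 1; back-substituting gives 1 = 19·19 − 6·60, so 19⁻¹ ≡ 19 (mod 60).
For any y ∈ ℤ/60ℤ, x = 19(y − 39) mod 60 satisfies ψ(x) = 19·19(y − 39) + 39 ≡ y (since 19·19 ≡ 1 mod 60). So every y has a preimage.
So ψ is surjective.
Since ψ is surjective, we find ψ⁻¹(16): we need 19x ≡ 16 − 39 ≡ 37 (mod 60). Using 19⁻¹ = 19: x ≡ 19·37 = 703 = 11·60 + 43, so x = 43.
Check: ψ(43) = 19·43 + 39 = 856 = 14·60 + 16 ≡ 16 (mod 60).

43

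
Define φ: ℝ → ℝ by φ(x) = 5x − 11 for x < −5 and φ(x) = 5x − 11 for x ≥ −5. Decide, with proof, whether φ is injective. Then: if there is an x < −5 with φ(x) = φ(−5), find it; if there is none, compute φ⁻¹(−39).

-28/5

Both pieces are strictly increasing (slopes 5 and 5), so each is injective on its own interval.
The left piece maps (−∞, −5) onto (−∞, −36); the right piece maps [−5, ∞) onto [−36, ∞).
These images are disjoint, so no value is attained by both pieces. Hence φ is injective.
Because the two images are disjoint, no x < −5 has φ(x) = φ(−5), so we compute φ⁻¹(−39): −39 lies in (−∞, −36), so solve 5x − 11 = −39: x = (−39 + 11)/5 = −28/5.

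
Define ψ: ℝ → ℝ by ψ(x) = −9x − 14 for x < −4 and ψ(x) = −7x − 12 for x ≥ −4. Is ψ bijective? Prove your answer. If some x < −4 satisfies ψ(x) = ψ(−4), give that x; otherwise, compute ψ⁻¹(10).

-22/7

Both pieces are strictly decreasing (slopes −9 and −7), so each is injective on its own interval.
The left piece maps (−∞, −4) onto (22, ∞); the right piece maps [−4, ∞) onto (−∞, 16].
The images leave a gap (22 has no preimage), so ψ is not surjective, hence not bijective.
Because the two images are disjoint, no x < −4 has ψ(x) = ψ(−4), so we compute ψ⁻¹(10): 10 lies in (−∞, 16], so solve −7x − 12 = 10: x = (10 + 12)/(−7) = −22/7.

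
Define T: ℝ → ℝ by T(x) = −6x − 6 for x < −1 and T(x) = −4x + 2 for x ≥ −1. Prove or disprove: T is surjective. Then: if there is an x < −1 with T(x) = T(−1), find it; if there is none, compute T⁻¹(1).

Both pieces are strictly decreasing (slopes −6 and −4), so each is injective on its own interval.
The left piece maps (−∞, −1) onto (0, ∞); the right piece maps [−1, ∞) onto (−∞, 6].
The union (0, ∞) ∪ (−∞, 6] covers ℝ, so T is surjective.
For the follow-up: the images overlap, so an x < −1 with T(x) = T(−1) exists. T(−1) = 6; solving −6x − 6 = 6 for x < −1 gives x = (6 + 6)/(−6) = −2.

-2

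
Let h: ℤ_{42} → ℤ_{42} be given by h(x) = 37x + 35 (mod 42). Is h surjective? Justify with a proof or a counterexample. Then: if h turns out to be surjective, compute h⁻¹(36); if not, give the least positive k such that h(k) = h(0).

25

Since gcd(37, 42) = 1, 37 is invertible modulo 42. Euclid's algorithm: 42 = 1·37 + 5, 37 = 7·5 + 2, 5 = 2·2 + 1; back-substituting gives 1 = 25·37 − 22·42, so 37⁻¹ ≡ 25 (mod 42).
Then y ↦ 25(y − 35) is a two-sided inverse to h, so every y ∈ ℤ_{42} has a preimage.
Thus h is surjective.
Since h is surjective, we compute h⁻¹(36): solve 37x + 35 ≡ 36 (mod 42), i.e. 37x ≡ 1 (mod 42).
Multiplying by 37⁻¹ = 25 gives x ≡ 25·1 = 25 ≡ 25 (mod 42).
Check: h(25) = 37·25 + 35 = 960 = 22·42 + 36 ≡ 36 (mod 42).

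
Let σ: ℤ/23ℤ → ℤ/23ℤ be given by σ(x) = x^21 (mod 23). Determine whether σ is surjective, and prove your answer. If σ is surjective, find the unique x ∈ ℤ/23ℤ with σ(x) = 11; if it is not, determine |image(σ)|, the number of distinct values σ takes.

21

Since 23 is prime, the nonzero elements of ℤ/23ℤ form a cyclic group of order 22.
As gcd(21, 22) = 1, raising to the 21st power is a bijection on this group: if u^21 ≡ v^21 then (uv^{−1})^21 = 1, and the only element of order dividing gcd(21, 22) = 1 is 1, so u = v.
With σ(0) = 0 this makes σ injective on all of ℤ/23ℤ, hence bijective (finite equal-size domain and codomain). In particular σ is surjective.
Since σ is surjective, we find the preimage of 11. The inverse of x ↦ x^21 on (ℤ/23ℤ)^× is x ↦ x^21, because 21·21 = 441 = 20·22 + 1 ≡ 1 (mod 22) and x^{22} = 1 for x ≠ 0 (Fermat). So σ⁻¹(11) = 11^21 mod 23.
Repeated squaring mod 23: 11^1 ≡ 11, 11^2 ≡ 11² = 121 ≡ 6, 11^4 ≡ 6² = 36 ≡ 13, 11^8 ≡ 13² = 169 ≡ 8, 11^16 ≡ 8² = 64 ≡ 18. Since 21 = 16 + 4 + 1, 11^21 ≡ 18·13·11: 18·13 = 234 ≡ 4, then 4·11 = 44 ≡ 21. So 11^21 ≡ 21 (mod 23).
Hence σ⁻¹(11) = 21.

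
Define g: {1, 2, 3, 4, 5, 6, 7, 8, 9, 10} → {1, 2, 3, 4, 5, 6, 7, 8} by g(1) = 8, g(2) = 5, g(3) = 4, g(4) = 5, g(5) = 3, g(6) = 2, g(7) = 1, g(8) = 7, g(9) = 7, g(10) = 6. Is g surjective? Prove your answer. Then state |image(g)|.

Every element of the codomain has a preimage: 1 = g(7), 2 = g(6), 3 = g(5), 4 = g(3), 5 = g(2), 6 = g(10), 7 = g(8), 8 = g(1).
Hence g is surjective.
The image of g is {1, 2, 3, 4, 5, 6, 7, 8}, which has 8 elements.

8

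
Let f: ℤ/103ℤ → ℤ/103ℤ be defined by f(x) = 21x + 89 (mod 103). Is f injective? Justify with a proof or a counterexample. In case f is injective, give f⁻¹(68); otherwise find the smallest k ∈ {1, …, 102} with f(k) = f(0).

102

Suppose f(x_1) = f(x_2) in ℤ/103ℤ. Then 21x_1 + 89 ≡ 21x_2 + 89 (mod 103), hence 21(x_1 − x_2) ≡ 0 (mod 103).
Since gcd(21, 103) = 1, 21 is invertible modulo 103, thus x_1 − x_2 ≡ 0 (mod 103), i.e. x_1 = x_2.
Hence f is injective.
We now compute 21⁻¹ mod 103 explicitly. Euclid's algorithm: 103 = 4·21 + 19, 21 = 1·19 + 2, 19 = 9·2 + 1; back-substituting gives 1 = 54·21 − 11·103, so 21⁻¹ ≡ 54 (mod 103).
Since f is injective, we find f⁻¹(68): we need 21x ≡ 68 − 89 ≡ 82 (mod 103). Using 21⁻¹ = 54: x ≡ 54·82 = 4428 = 42·103 + 102, so x = 102.
Check: f(102) = 21·102 + 89 = 2231 = 21·103 + 68 ≡ 68 (mod 103).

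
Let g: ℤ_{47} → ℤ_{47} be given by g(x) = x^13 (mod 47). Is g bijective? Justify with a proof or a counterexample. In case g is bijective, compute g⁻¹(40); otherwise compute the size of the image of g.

26

Since 47 is prime, the nonzero elements of ℤ_{47} form a cyclic group of order 46.
As gcd(13, 46) = 1, raising to the 13th power is a bijection on this group: if u^13 ≡ v^13 then (uv^{−1})^13 = 1, and the only element of order dividing gcd(13, 46) = 1 is 1, so u = v.
With g(0) = 0 this makes g injective on all of ℤ_{47}, hence bijective (finite equal-size domain and codomain). In particular g is bijective.
Since g is bijective, we find the preimage of 40. The inverse of x ↦ x^13 on (ℤ_{47})^× is x ↦ x^39, because 13·39 = 507 = 11·46 + 1 ≡ 1 (mod 46) and x^{46} = 1 for x ≠ 0 (Fermat). So g⁻¹(40) = 40^39 mod 47.
Repeated squaring mod 47: 40^1 ≡ 40, 40^2 ≡ 40² = 1600 ≡ 2, 40^4 ≡ 2² = 4, 40^8 ≡ 4² = 16, 40^16 ≡ 16² = 256 ≡ 21, 40^32 ≡ 21² = 441 ≡ 18. Since 39 = 32 + 4 + 2 + 1, 40^39 ≡ 18·4·2·40: 18·4 = 72 ≡ 25, then 25·2 = 50 ≡ 3, then 3·40 = 120 ≡ 26. So 40^39 ≡ 26 (mod 47).
Hence g⁻¹(40) = 26.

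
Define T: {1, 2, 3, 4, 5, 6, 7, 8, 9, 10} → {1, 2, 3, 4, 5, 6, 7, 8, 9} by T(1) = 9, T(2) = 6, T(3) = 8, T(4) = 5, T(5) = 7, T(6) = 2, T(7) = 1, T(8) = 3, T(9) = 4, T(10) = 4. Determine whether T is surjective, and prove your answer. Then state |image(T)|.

9

Every element of the codomain has a preimage: 1 = T(7), 2 = T(6), 3 = T(8), 4 = T(9), 5 = T(4), 6 = T(2), 7 = T(5), 8 = T(3), 9 = T(1).
Therefore T is surjective.
The image of T is {1, 2, 3, 4, 5, 6, 7, 8, 9}, which has 9 elements.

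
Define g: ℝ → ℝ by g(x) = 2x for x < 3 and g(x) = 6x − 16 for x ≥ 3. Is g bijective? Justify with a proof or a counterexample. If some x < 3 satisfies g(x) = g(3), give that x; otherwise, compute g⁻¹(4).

Both pieces are strictly increasing (slopes 2 and 6), so each is injective on its own interval.
The left piece maps (−∞, 3) onto (−∞, 6); the right piece maps [3, ∞) onto [2, ∞).
These images overlap. In particular g(3) = 2 (right piece), and solving 2x = 2 on the left piece gives x = 1 < 3.
So g(1) = g(3) with 1 ≠ 3, and g is not injective, hence not bijective. This x = 1 is the requested value below 3.

1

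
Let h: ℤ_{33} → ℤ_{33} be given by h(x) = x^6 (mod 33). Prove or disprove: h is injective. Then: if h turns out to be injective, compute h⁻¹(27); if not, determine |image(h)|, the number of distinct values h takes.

h(4): Repeated squaring mod 33: 4^1 ≡ 4, 4^2 ≡ 4² = 16, 4^4 ≡ 16² = 256 ≡ 25. Since 6 = 4 + 2, 4^6 ≡ 25·16: 25·16 = 400 ≡ 4. So 4^6 ≡ 4 (mod 33).
h(7): Repeated squaring mod 33: 7^1 ≡ 7, 7^2 ≡ 7² = 49 ≡ 16, 7^4 ≡ 16² = 256 ≡ 25. Since 6 = 4 + 2, 7^6 ≡ 25·16: 25·16 = 400 ≡ 4. So 7^6 ≡ 4 (mod 33).
So h(4) = h(7) = 4 while 4 ≠ 7, thus h is not injective.
Since h is not injective, we determine |image(h)|. Computing x^6 mod 33 for each x (by repeated squaring, reducing mod 33 at every step), the values h(0), h(1), …, h(32) are: 0, 1, 31, 3, 4, 16, 27, 4, 25, 9, 1, 22, 12, 31, 25, 15, 16, 16, 15, 25, 31, 12, 22, 1, 9, 25, 4, 27, 16, 4, 3, 31, 1.
The distinct values are {0, 1, 3, 4, 9, 12, 15, 16, 22, 25, 27, 31}; there are 12 of them.

12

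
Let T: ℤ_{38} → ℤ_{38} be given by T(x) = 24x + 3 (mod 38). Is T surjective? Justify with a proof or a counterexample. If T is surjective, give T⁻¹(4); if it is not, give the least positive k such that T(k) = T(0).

19

Recall: surjectivity means every element of the codomain has a preimage under T.
Since gcd(24, 38) = 2, we have 24x ≡ 0 (mod 2) for all x, so T(x) ≡ 1 (mod 2).
But 0 ≢ 1 (mod 2), so 0 ∈ ℤ_{38} has no preimage. Therefore T is not surjective.
Since T is not surjective, we find the least positive k with T(k) = T(0): this means 24k ≡ 0 (mod 38), i.e. 38 ∣ 24k. Since gcd(24, 38) = 2, dividing through by 2 this holds exactly when 19 ∣ 12k, and as gcd(12, 19) = 1, exactly when 19 ∣ k.
The smallest positive such k is 19.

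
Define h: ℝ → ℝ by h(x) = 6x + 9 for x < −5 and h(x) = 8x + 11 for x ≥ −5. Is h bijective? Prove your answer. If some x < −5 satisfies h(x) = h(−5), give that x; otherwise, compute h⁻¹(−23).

Both pieces are strictly increasing (slopes 6 and 8), so each is injective on its own interval.
The left piece maps (−∞, −5) onto (−∞, −21); the right piece maps [−5, ∞) onto [−29, ∞).
These images overlap. In particular h(−5) = −29 (right piece), and solving 6x + 9 = −29 on the left piece gives x = −19/3 < −5.
So h(−19/3) = h(−5) with −19/3 ≠ −5, and h is not injective, hence not bijective. This x = −19/3 is the requested value below −5.

-19/3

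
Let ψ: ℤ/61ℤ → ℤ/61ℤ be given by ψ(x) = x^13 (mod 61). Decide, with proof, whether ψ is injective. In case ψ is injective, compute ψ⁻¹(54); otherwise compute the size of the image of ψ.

43

Since 61 is prime, the nonzero elements of ℤ/61ℤ form a cyclic group of order 60.
As gcd(13, 60) = 1, raising to the 13th power is a bijection on this group: if x_1^13 ≡ x_2^13 then (x_1x_2^{−1})^13 = 1, and the only element of order dividing gcd(13, 60) = 1 is 1, so x_1 = x_2.
With ψ(0) = 0 this makes ψ injective on all of ℤ/61ℤ, hence bijective (finite equal-size domain and codomain). In particular ψ is injective.
Since ψ is injective, we find the preimage of 54. The inverse of x ↦ x^13 on (ℤ/61ℤ)^× is x ↦ x^37, because 13·37 = 481 = 8·60 + 1 ≡ 1 (mod 60) and x^{60} = 1 for x ≠ 0 (Fermat). So ψ⁻¹(54) = 54^37 mod 61.
Repeated squaring mod 61: 54^1 ≡ 54, 54^2 ≡ 54² = 2916 ≡ 49, 54^4 ≡ 49² = 2401 ≡ 22, 54^8 ≡ 22² = 484 ≡ 57, 54^16 ≡ 57² = 3249 ≡ 16, 54^32 ≡ 16² = 256 ≡ 12. Since 37 = 32 + 4 + 1, 54^37 ≡ 12·22·54: 12·22 = 264 ≡ 20, then 20·54 = 1080 ≡ 43. So 54^37 ≡ 43 (mod 61).
Hence ψ⁻¹(54) = 43.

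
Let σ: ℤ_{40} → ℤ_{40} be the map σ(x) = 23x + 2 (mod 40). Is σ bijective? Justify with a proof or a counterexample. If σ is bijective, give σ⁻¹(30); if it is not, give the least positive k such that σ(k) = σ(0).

36

Recall that σ is injective when σ(x_1) = σ(x_2) forces x_1 = x_2.
Suppose σ(x_1) = σ(x_2) in ℤ_{40}. Then 23x_1 + 2 ≡ 23x_2 + 2 (mod 40), hence 23(x_1 − x_2) ≡ 0 (mod 40).
Since gcd(23, 40) = 1, 23 is invertible modulo 40, thus x_1 − x_2 ≡ 0 (mod 40), i.e. x_1 = x_2.
We now compute 23⁻¹ mod 40 explicitly. Euclid's algorithm: 40 = 1·23 + 17, 23 = 1·17 + 6, 17 = 2·6 + 5, 6 = 1·5 + 1; back-substituting gives 1 = 7·23 − 4·40, so 23⁻¹ ≡ 7 (mod 40).
For any y ∈ ℤ_{40}, x = 7(y − 2) mod 40 satisfies σ(x) = 23·7(y − 2) + 2 ≡ y (since 23·7 ≡ 1 mod 40). So every y has a preimage.
So σ is bijective.
Since σ is bijective, we compute σ⁻¹(30): solve 23x + 2 ≡ 30 (mod 40), i.e. 23x ≡ 28 (mod 40).
Multiplying by 23⁻¹ = 7 gives x ≡ 7·28 = 196 = 4·40 + 36 ≡ 36 (mod 40).
Check: σ(36) = 23·36 + 2 = 830 = 20·40 + 30 ≡ 30 (mod 40).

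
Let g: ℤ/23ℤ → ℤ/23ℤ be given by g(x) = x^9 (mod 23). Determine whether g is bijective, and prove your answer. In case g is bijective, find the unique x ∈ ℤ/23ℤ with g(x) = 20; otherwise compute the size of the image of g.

10

Since 23 is prime, the nonzero elements of ℤ/23ℤ form a cyclic group of order 22.
As gcd(9, 22) = 1, raising to the 9th power is a bijection on this group: if a^9 ≡ b^9 then (ab^{−1})^9 = 1, and the only element of order dividing gcd(9, 22) = 1 is 1, so a = b.
With g(0) = 0 this makes g injective on all of ℤ/23ℤ, hence bijective (finite equal-size domain and codomain). In particular g is bijective.
Since g is bijective, we find the preimage of 20. The inverse of x ↦ x^9 on (ℤ/23ℤ)^× is x ↦ x^5, because 9·5 = 45 = 2·22 + 1 ≡ 1 (mod 22) and x^{22} = 1 for x ≠ 0 (Fermat). So g⁻¹(20) = 20^5 mod 23.
Repeated squaring mod 23: 20^1 ≡ 20, 20^2 ≡ 20² = 400 ≡ 9, 20^4 ≡ 9² = 81 ≡ 12. Since 5 = 4 + 1, 20^5 ≡ 12·20: 12·20 = 240 ≡ 10. So 20^5 ≡ 10 (mod 23).
Hence g⁻¹(20) = 10.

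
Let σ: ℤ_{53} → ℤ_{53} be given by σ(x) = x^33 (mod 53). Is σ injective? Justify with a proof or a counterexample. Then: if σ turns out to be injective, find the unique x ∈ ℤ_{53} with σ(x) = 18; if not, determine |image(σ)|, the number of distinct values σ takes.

21

Since 53 is prime, the nonzero elements of ℤ_{53} form a cyclic group of order 52.
As gcd(33, 52) = 1, raising to the 33rd power is a bijection on this group: if u^33 ≡ v^33 then (uv^{−1})^33 = 1, and the only element of order dividing gcd(33, 52) = 1 is 1, so u = v.
With σ(0) = 0 this makes σ injective on all of ℤ_{53}, hence bijective (finite equal-size domain and codomain). In particular σ is injective.
Since σ is injective, we find the preimage of 18. The inverse of x ↦ x^33 on (ℤ_{53})^× is x ↦ x^41, because 33·41 = 1353 = 26·52 + 1 ≡ 1 (mod 52) and x^{52} = 1 for x ≠ 0 (Fermat). So σ⁻¹(18) = 18^41 mod 53.
Repeated squaring mod 53: 18^1 ≡ 18, 18^2 ≡ 18² = 324 ≡ 6, 18^4 ≡ 6² = 36, 18^8 ≡ 36² = 1296 ≡ 24, 18^16 ≡ 24² = 576 ≡ 46, 18^32 ≡ 46² = 2116 ≡ 49. Since 41 = 32 + 8 + 1, 18^41 ≡ 49·24·18: 49·24 = 1176 ≡ 10, then 10·18 = 180 ≡ 21. So 18^41 ≡ 21 (mod 53).
Hence σ⁻¹(18) = 21.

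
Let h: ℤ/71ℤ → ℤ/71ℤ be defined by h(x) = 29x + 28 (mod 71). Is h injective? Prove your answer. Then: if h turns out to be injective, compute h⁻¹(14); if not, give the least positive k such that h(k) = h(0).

24

Recall: injectivity means: for all s, t in the domain, h(s) = h(t) implies s = t.
If h(s) = h(t), then 29s ≡ 29t (mod 71). Because gcd(29, 71) = 1, we may cancel 29 to get s ≡ t (mod 71).
So h is injective.
We now compute 29⁻¹ mod 71 explicitly. Euclid's algorithm: 71 = 2·29 + 13, 29 = 2·13 + 3, 13 = 4·3 + 1; back-substituting gives 1 = 49·29 − 20·71, so 29⁻¹ ≡ 49 (mod 71).
Since h is injective, we find h⁻¹(14): we need 29x ≡ 14 − 28 ≡ 57 (mod 71). Using 29⁻¹ = 49: x ≡ 49·57 = 2793 = 39·71 + 24, so x = 24.
Check: h(24) = 29·24 + 28 = 724 = 10·71 + 14 ≡ 14 (mod 71).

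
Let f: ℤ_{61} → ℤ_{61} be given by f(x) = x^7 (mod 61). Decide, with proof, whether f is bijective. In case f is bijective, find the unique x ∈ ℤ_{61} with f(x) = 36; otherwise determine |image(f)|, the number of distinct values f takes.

Since 61 is prime, the nonzero elements of ℤ_{61} form a cyclic group of order 60.
As gcd(7, 60) = 1, raising to the 7th power is a bijection on this group: if a^7 ≡ b^7 then (ab^{−1})^7 = 1, and the only element of order dividing gcd(7, 60) = 1 is 1, so a = b.
With f(0) = 0 this makes f injective on all of ℤ_{61}, hence bijective (finite equal-size domain and codomain). In particular f is bijective.
Since f is bijective, we find the preimage of 36. The inverse of x ↦ x^7 on (ℤ_{61})^× is x ↦ x^43, because 7·43 = 301 = 5·60 + 1 ≡ 1 (mod 60) and x^{60} = 1 for x ≠ 0 (Fermat). So f⁻¹(36) = 36^43 mod 61.
Repeated squaring mod 61: 36^1 ≡ 36, 36^2 ≡ 36² = 1296 ≡ 15, 36^4 ≡ 15² = 225 ≡ 42, 36^8 ≡ 42² = 1764 ≡ 56, 36^16 ≡ 56² = 3136 ≡ 25, 36^32 ≡ 25² = 625 ≡ 15. Since 43 = 32 + 8 + 2 + 1, 36^43 ≡ 15·56·15·36: 15·56 = 840 ≡ 47, then 47·15 = 705 ≡ 34, then 34·36 = 1224 ≡ 4. So 36^43 ≡ 4 (mod 61).
Hence f⁻¹(36) = 4.

4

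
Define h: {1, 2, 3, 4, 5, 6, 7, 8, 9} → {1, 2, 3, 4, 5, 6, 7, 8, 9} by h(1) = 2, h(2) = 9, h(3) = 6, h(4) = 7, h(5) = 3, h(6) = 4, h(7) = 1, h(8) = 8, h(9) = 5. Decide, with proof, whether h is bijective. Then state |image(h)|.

9

The values 2, 9, 6, 7, 3, 4, 1, 8, 5 are a permutation of {1, 2, 3, 4, 5, 6, 7, 8, 9}: each element appears exactly once.
So h is injective and surjective, hence bijective.
The image of h is {1, 2, 3, 4, 5, 6, 7, 8, 9}, which has 9 elements.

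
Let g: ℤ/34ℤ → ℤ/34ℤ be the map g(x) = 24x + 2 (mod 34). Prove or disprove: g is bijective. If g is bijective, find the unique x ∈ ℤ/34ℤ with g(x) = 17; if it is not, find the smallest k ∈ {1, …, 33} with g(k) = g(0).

Recall that g is injective when g(s) = g(t) forces s = t.
We have gcd(24, 34) = 2 > 1. Taking s = 0 and t = 17: g(0) = 2 and g(17) = 24·17 + 2 = 410 ≡ 2 (mod 34).
So g(0) = g(17) while 0 ≠ 17, so g is not injective, hence not bijective.
Since g is not bijective, we find the least positive k with g(k) = g(0): this means 24k ≡ 0 (mod 34), i.e. 34 ∣ 24k. Since gcd(24, 34) = 2, dividing through by 2 this holds exactly when 17 ∣ 12k, and as gcd(12, 17) = 1, exactly when 17 ∣ k.
The smallest positive such k is 17.

17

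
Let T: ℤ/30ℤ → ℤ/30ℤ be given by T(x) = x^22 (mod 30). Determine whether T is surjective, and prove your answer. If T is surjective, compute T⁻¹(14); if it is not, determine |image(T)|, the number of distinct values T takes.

12

T(2): Repeated squaring mod 30: 2^1 ≡ 2, 2^2 ≡ 2² = 4, 2^4 ≡ 4² = 16, 2^8 ≡ 16² = 256 ≡ 16, 2^16 ≡ 16² = 256 ≡ 16. Since 22 = 16 + 4 + 2, 2^22 ≡ 16·16·4: 16·16 = 256 ≡ 16, then 16·4 = 64 ≡ 4. So 2^22 ≡ 4 (mod 30).
T(8): Repeated squaring mod 30: 8^1 ≡ 8, 8^2 ≡ 8² = 64 ≡ 4, 8^4 ≡ 4² = 16, 8^8 ≡ 16² = 256 ≡ 16, 8^16 ≡ 16² = 256 ≡ 16. Since 22 = 16 + 4 + 2, 8^22 ≡ 16·16·4: 16·16 = 256 ≡ 16, then 16·4 = 64 ≡ 4. So 8^22 ≡ 4 (mod 30).
So T(2) = T(8) = 4 while 2 ≠ 8, hence T is not injective.
A non-injective map from the 30-element set ℤ/30ℤ to itself takes at most 29 distinct values, so it cannot be surjective. Hence T is not surjective.
Since T is not surjective, we determine |image(T)|. Computing x^22 mod 30 for each x (by repeated squaring, reducing mod 30 at every step), the values T(0), T(1), …, T(29) are: 0, 1, 4, 9, 16, 25, 6, 19, 4, 21, 10, 1, 24, 19, 16, 15, 16, 19, 24, 1, 10, 21, 4, 19, 6, 25, 16, 9, 4, 1.
The distinct values are {0, 1, 4, 6, 9, 10, 15, 16, 19, 21, 24, 25}; there are 12 of them.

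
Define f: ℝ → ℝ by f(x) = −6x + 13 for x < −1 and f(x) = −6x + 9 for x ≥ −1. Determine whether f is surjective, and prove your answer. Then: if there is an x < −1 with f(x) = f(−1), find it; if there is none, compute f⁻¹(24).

-11/6

Both pieces are strictly decreasing (slopes −6 and −6), so each is injective on its own interval.
The left piece maps (−∞, −1) onto (19, ∞); the right piece maps [−1, ∞) onto (−∞, 15].
The union (19, ∞) ∪ (−∞, 15] omits the interval between 19 and 15; in particular 19 has no preimage. So f is not surjective.
Because the two images are disjoint, no x < −1 has f(x) = f(−1), so we compute f⁻¹(24): 24 lies in (19, ∞), so solve −6x + 13 = 24: x = (24 − 13)/(−6) = −11/6.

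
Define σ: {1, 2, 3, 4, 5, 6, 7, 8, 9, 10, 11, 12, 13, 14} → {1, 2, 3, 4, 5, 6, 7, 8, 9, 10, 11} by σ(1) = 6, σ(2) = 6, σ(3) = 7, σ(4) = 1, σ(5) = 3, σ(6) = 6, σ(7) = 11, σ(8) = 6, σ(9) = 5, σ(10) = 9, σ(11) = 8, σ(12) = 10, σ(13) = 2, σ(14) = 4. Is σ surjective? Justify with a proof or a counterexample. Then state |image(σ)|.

11

Every element of the codomain has a preimage: 1 = σ(4), 2 = σ(13), 3 = σ(5), 4 = σ(14), 5 = σ(9), 6 = σ(1), 7 = σ(3), 8 = σ(11), 9 = σ(10), 10 = σ(12), 11 = σ(7).
Hence σ is surjective.
The image of σ is {1, 2, 3, 4, 5, 6, 7, 8, 9, 10, 11}, which has 11 elements.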